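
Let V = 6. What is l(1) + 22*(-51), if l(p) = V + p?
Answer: -1115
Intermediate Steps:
l(p) = 6 + p
l(1) + 22*(-51) = (6 + 1) + 22*(-51) = 7 - 1122 = -1115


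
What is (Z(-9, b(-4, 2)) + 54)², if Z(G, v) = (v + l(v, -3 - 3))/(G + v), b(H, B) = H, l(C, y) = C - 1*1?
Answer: 505521/169 ≈ 2991.3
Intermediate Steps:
l(C, y) = -1 + C (l(C, y) = C - 1 = -1 + C)
Z(G, v) = (-1 + 2*v)/(G + v) (Z(G, v) = (v + (-1 + v))/(G + v) = (-1 + 2*v)/(G + v))
(Z(-9, b(-4, 2)) + 54)² = ((-1 + 2*(-4))/(-9 - 4) + 54)² = ((-1 - 8)/(-13) + 54)² = (-1/13*(-9) + 54)² = (9/13 + 54)² = (711/13)² = 505521/169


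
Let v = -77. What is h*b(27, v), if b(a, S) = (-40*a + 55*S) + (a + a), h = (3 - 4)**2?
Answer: -5261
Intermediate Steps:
h = 1 (h = (-1)**2 = 1)
b(a, S) = -38*a + 55*S (b(a, S) = (-40*a + 55*S) + 2*a = -38*a + 55*S)
h*b(27, v) = 1*(-38*27 + 55*(-77)) = 1*(-1026 - 4235) = 1*(-5261) = -5261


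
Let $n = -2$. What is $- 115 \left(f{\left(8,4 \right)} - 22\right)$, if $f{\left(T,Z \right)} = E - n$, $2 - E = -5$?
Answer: $1495$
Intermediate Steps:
$E = 7$ ($E = 2 - -5 = 2 + 5 = 7$)
$f{\left(T,Z \right)} = 9$ ($f{\left(T,Z \right)} = 7 - -2 = 7 + 2 = 9$)
$- 115 \left(f{\left(8,4 \right)} - 22\right) = - 115 \left(9 - 22\right) = \left(-115\right) \left(-13\right) = 1495$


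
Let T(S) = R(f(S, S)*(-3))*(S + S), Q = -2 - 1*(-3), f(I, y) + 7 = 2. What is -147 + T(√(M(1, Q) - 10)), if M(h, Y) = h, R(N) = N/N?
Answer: -147 + 6*I ≈ -147.0 + 6.0*I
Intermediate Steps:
f(I, y) = -5 (f(I, y) = -7 + 2 = -5)
Q = 1 (Q = -2 + 3 = 1)
R(N) = 1
T(S) = 2*S (T(S) = 1*(S + S) = 1*(2*S) = 2*S)
-147 + T(√(M(1, Q) - 10)) = -147 + 2*√(1 - 10) = -147 + 2*√(-9) = -147 + 2*(3*I) = -147 + 6*I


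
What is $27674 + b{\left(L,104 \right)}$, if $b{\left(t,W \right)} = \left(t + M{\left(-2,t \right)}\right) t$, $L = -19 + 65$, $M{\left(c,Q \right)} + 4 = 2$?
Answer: $29698$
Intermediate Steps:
$M{\left(c,Q \right)} = -2$ ($M{\left(c,Q \right)} = -4 + 2 = -2$)
$L = 46$
$b{\left(t,W \right)} = t \left(-2 + t\right)$ ($b{\left(t,W \right)} = \left(t - 2\right) t = \left(-2 + t\right) t = t \left(-2 + t\right)$)
$27674 + b{\left(L,104 \right)} = 27674 + 46 \left(-2 + 46\right) = 27674 + 46 \cdot 44 = 27674 + 2024 = 29698$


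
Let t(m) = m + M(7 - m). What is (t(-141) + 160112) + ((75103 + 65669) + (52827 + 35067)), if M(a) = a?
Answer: 388785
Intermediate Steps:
t(m) = 7 (t(m) = m + (7 - m) = 7)
(t(-141) + 160112) + ((75103 + 65669) + (52827 + 35067)) = (7 + 160112) + ((75103 + 65669) + (52827 + 35067)) = 160119 + (140772 + 87894) = 160119 + 228666 = 388785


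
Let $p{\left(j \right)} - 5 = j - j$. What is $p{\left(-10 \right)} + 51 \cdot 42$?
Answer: $2147$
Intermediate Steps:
$p{\left(j \right)} = 5$ ($p{\left(j \right)} = 5 + \left(j - j\right) = 5 + 0 = 5$)
$p{\left(-10 \right)} + 51 \cdot 42 = 5 + 51 \cdot 42 = 5 + 2142 = 2147$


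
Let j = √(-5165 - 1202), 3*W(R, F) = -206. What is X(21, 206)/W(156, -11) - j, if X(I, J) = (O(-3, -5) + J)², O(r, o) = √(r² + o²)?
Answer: -63705/103 - 6*√34 - I*√6367 ≈ -653.48 - 79.793*I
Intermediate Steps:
W(R, F) = -206/3 (W(R, F) = (⅓)*(-206) = -206/3)
O(r, o) = √(o² + r²)
X(I, J) = (J + √34)² (X(I, J) = (√((-5)² + (-3)²) + J)² = (√(25 + 9) + J)² = (√34 + J)² = (J + √34)²)
j = I*√6367 (j = √(-6367) = I*√6367 ≈ 79.793*I)
X(21, 206)/W(156, -11) - j = (206 + √34)²/(-206/3) - I*√6367 = (206 + √34)²*(-3/206) - I*√6367 = -3*(206 + √34)²/206 - I*√6367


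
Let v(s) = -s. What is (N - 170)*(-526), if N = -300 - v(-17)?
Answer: 256162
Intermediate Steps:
N = -317 (N = -300 - (-1)*(-17) = -300 - 1*17 = -300 - 17 = -317)
(N - 170)*(-526) = (-317 - 170)*(-526) = -487*(-526) = 256162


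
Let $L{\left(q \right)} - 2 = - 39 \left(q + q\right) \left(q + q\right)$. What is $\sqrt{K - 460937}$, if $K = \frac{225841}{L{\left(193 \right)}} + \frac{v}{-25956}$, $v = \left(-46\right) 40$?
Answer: $\frac{i \sqrt{72816988429571473074244670}}{12568851246} \approx 678.92 i$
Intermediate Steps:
$v = -1840$
$L{\left(q \right)} = 2 - 156 q^{2}$ ($L{\left(q \right)} = 2 - 39 \left(q + q\right) \left(q + q\right) = 2 - 39 \cdot 2 q 2 q = 2 - 39 \cdot 4 q^{2} = 2 - 156 q^{2}$)
$K = \frac{1207505071}{37706553738}$ ($K = \frac{225841}{2 - 156 \cdot 193^{2}} - \frac{1840}{-25956} = \frac{225841}{2 - 5810844} - - \frac{460}{6489} = \frac{225841}{2 - 5810844} + \frac{460}{6489} = \frac{225841}{-5810842} + \frac{460}{6489} = 225841 \left(- \frac{1}{5810842}\right) + \frac{460}{6489} = - \frac{225841}{5810842} + \frac{460}{6489} = \frac{1207505071}{37706553738} \approx 0.032024$)
$\sqrt{K - 460937} = \sqrt{\frac{1207505071}{37706553738} - 460937} = \sqrt{- \frac{17380344552827435}{37706553738}} = \frac{i \sqrt{72816988429571473074244670}}{12568851246}$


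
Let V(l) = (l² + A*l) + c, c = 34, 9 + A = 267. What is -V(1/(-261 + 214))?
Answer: -62981/2209 ≈ -28.511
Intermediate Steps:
A = 258 (A = -9 + 267 = 258)
V(l) = 34 + l² + 258*l (V(l) = (l² + 258*l) + 34 = 34 + l² + 258*l)
-V(1/(-261 + 214)) = -(34 + (1/(-261 + 214))² + 258/(-261 + 214)) = -(34 + (1/(-47))² + 258/(-47)) = -(34 + (-1/47)² + 258*(-1/47)) = -(34 + 1/2209 - 258/47) = -1*62981/2209 = -62981/2209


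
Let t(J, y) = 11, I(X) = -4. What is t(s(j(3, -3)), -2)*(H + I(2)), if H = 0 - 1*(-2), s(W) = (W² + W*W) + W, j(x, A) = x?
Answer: -22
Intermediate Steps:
s(W) = W + 2*W² (s(W) = (W² + W²) + W = 2*W² + W = W + 2*W²)
H = 2 (H = 0 + 2 = 2)
t(s(j(3, -3)), -2)*(H + I(2)) = 11*(2 - 4) = 11*(-2) = -22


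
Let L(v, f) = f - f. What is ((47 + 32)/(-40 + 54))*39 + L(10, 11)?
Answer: 3081/14 ≈ 220.07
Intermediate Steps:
L(v, f) = 0
((47 + 32)/(-40 + 54))*39 + L(10, 11) = ((47 + 32)/(-40 + 54))*39 + 0 = (79/14)*39 + 0 = 3081/14 + 0 = 3081/14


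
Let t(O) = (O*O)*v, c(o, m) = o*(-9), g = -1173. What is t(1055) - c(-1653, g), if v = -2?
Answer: -2240927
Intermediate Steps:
c(o, m) = -9*o
t(O) = -2*O² (t(O) = (O*O)*(-2) = O²*(-2) = -2*O²)
t(1055) - c(-1653, g) = -2*1055² - (-9)*(-1653) = -2*1113025 - 1*14877 = -2226050 - 14877 = -2240927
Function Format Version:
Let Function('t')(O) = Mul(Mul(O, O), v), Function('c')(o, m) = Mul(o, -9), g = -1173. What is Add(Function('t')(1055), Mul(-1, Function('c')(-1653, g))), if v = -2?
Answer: -2240927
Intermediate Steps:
Function('c')(o, m) = Mul(-9, o)
Function('t')(O) = Mul(-2, Pow(O, 2)) (Function('t')(O) = Mul(Mul(O, O), -2) = Mul(Pow(O, 2), -2) = Mul(-2, Pow(O, 2)))
Add(Function('t')(1055), Mul(-1, Function('c')(-1653, g))) = Add(Mul(-2, Pow(1055, 2)), Mul(-1, Mul(-9, -1653))) = Add(Mul(-2, 1113025), Mul(-1, 14877)) = Add(-2226050, -14877) = -2240927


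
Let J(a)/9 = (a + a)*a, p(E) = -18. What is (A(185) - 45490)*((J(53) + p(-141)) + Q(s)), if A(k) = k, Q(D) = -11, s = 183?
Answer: -2289397565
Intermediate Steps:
J(a) = 18*a**2 (J(a) = 9*((a + a)*a) = 9*((2*a)*a) = 9*(2*a**2) = 18*a**2)
(A(185) - 45490)*((J(53) + p(-141)) + Q(s)) = (185 - 45490)*((18*53**2 - 18) - 11) = -45305*((18*2809 - 18) - 11) = -45305*((50562 - 18) - 11) = -45305*(50544 - 11) = -45305*50533 = -2289397565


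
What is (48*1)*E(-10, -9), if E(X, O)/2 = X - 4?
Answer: -1344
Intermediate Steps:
E(X, O) = -8 + 2*X (E(X, O) = 2*(X - 4) = 2*(-4 + X) = -8 + 2*X)
(48*1)*E(-10, -9) = (48*1)*(-8 + 2*(-10)) = 48*(-8 - 20) = 48*(-28) = -1344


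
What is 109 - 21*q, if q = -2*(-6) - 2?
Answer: -101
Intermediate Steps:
q = 10 (q = 12 - 2 = 10)
109 - 21*q = 109 - 21*10 = 109 - 210 = -101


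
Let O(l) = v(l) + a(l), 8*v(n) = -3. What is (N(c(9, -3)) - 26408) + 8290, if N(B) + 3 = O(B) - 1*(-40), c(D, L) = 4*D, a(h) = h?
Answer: -144363/8 ≈ -18045.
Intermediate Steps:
v(n) = -3/8 (v(n) = (⅛)*(-3) = -3/8)
O(l) = -3/8 + l
N(B) = 293/8 + B (N(B) = -3 + ((-3/8 + B) - 1*(-40)) = -3 + ((-3/8 + B) + 40) = -3 + (317/8 + B) = 293/8 + B)
(N(c(9, -3)) - 26408) + 8290 = ((293/8 + 4*9) - 26408) + 8290 = ((293/8 + 36) - 26408) + 8290 = (581/8 - 26408) + 8290 = -210683/8 + 8290 = -144363/8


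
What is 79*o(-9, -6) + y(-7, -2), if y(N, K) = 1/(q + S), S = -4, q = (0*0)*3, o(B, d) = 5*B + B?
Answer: -17065/4 ≈ -4266.3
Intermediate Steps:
o(B, d) = 6*B
q = 0 (q = 0*3 = 0)
y(N, K) = -¼ (y(N, K) = 1/(0 - 4) = 1/(-4) = -¼)
79*o(-9, -6) + y(-7, -2) = 79*(6*(-9)) - ¼ = 79*(-54) - ¼ = -4266 - ¼ = -17065/4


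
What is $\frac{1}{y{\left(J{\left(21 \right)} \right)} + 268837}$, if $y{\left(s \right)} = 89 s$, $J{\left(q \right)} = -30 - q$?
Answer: $\frac{1}{264298} \approx 3.7836 \cdot 10^{-6}$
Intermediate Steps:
$\frac{1}{y{\left(J{\left(21 \right)} \right)} + 268837} = \frac{1}{89 \left(-30 - 21\right) + 268837} = \frac{1}{89 \left(-51\right) + 268837} = \frac{1}{-4539 + 268837} = \frac{1}{264298}$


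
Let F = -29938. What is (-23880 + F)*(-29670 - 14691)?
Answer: 2387420298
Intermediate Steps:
(-23880 + F)*(-29670 - 14691) = (-23880 - 29938)*(-29670 - 14691) = -53818*(-44361) = 2387420298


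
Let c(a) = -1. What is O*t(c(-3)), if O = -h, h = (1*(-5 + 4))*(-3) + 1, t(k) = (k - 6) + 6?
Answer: 4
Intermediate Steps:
t(k) = k (t(k) = (-6 + k) + 6 = k)
h = 4 (h = (1*(-1))*(-3) + 1 = -1*(-3) + 1 = 3 + 1 = 4)
O = -4 (O = -1*4 = -4)
O*t(c(-3)) = -4*(-1) = 4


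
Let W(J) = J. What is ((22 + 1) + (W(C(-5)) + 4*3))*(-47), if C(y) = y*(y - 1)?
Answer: -3055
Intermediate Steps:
C(y) = y*(-1 + y)
((22 + 1) + (W(C(-5)) + 4*3))*(-47) = ((22 + 1) + (-5*(-1 - 5) + 4*3))*(-47) = (23 + (-5*(-6) + 12))*(-47) = (23 + (30 + 12))*(-47) = (23 + 42)*(-47) = 65*(-47) = -3055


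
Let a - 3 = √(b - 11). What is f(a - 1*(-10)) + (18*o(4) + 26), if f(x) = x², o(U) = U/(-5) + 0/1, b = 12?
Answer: 1038/5 ≈ 207.60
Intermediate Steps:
o(U) = -U/5 (o(U) = U*(-⅕) + 0*1 = -U/5 + 0 = -U/5)
a = 4 (a = 3 + √(12 - 11) = 3 + √1 = 3 + 1 = 4)
f(a - 1*(-10)) + (18*o(4) + 26) = (4 - 1*(-10))² + (18*(-⅕*4) + 26) = (4 + 10)² + (18*(-⅘) + 26) = 14² + (-72/5 + 26) = 196 + 58/5 = 1038/5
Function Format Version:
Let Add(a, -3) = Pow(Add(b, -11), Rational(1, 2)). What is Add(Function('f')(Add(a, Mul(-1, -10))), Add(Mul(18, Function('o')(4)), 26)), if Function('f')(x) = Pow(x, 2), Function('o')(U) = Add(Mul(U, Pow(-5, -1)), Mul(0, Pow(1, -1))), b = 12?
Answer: Rational(1038, 5) ≈ 207.60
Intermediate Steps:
Function('o')(U) = Mul(Rational(-1, 5), U) (Function('o')(U) = Add(Mul(U, Rational(-1, 5)), Mul(0, 1)) = Add(Mul(Rational(-1, 5), U), 0) = Mul(Rational(-1, 5), U))
a = 4 (a = Add(3, Pow(Add(12, -11), Rational(1, 2))) = Add(3, Pow(1, Rational(1, 2))) = Add(3, 1) = 4)
Add(Function('f')(Add(a, Mul(-1, -10))), Add(Mul(18, Function('o')(4)), 26)) = Add(Pow(Add(4, Mul(-1, -10)), 2), Add(Mul(18, Mul(Rational(-1, 5), 4)), 26)) = Add(Pow(Add(4, 10), 2), Add(Mul(18, Rational(-4, 5)), 26)) = Add(Pow(14, 2), Add(Rational(-72, 5), 26)) = Add(196, Rational(58, 5)) = Rational(1038, 5)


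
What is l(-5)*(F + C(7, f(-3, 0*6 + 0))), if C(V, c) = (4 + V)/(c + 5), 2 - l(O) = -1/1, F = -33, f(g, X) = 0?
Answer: -462/5 ≈ -92.400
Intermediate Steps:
l(O) = 3 (l(O) = 2 - (-1)/1 = 2 - (-1) = 2 - 1*(-1) = 2 + 1 = 3)
C(V, c) = (4 + V)/(5 + c)
l(-5)*(F + C(7, f(-3, 0*6 + 0))) = 3*(-33 + (4 + 7)/(5 + 0)) = 3*(-33 + 11/5) = 3*(-154/5) = -462/5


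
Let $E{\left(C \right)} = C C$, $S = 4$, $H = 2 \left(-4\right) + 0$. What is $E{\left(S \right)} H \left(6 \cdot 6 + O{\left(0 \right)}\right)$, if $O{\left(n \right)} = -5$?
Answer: $-3968$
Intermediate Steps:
$H = -8$ ($H = -8 + 0 = -8$)
$E{\left(C \right)} = C^{2}$
$E{\left(S \right)} H \left(6 \cdot 6 + O{\left(0 \right)}\right) = 4^{2} \left(-8\right) \left(6 \cdot 6 - 5\right) = 16 \left(-8\right) \left(36 - 5\right) = \left(-128\right) 31 = -3968$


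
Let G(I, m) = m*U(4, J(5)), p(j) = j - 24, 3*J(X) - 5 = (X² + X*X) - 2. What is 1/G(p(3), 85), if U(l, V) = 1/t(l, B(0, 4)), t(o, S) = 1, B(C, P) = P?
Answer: 1/85 ≈ 0.011765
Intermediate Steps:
J(X) = 1 + 2*X²/3 (J(X) = 5/3 + ((X² + X*X) - 2)/3 = 5/3 + ((X² + X²) - 2)/3 = 5/3 + (2*X² - 2)/3 = 5/3 + (-2 + 2*X²)/3 = 5/3 + (-⅔ + 2*X²/3) = 1 + 2*X²/3)
U(l, V) = 1 (U(l, V) = 1/1 = 1)
p(j) = -24 + j
G(I, m) = m (G(I, m) = m*1 = m)
1/G(p(3), 85) = 1/85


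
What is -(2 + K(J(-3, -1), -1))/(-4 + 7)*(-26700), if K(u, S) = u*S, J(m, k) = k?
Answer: 26700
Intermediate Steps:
K(u, S) = S*u
-(2 + K(J(-3, -1), -1))/(-4 + 7)*(-26700) = -(2 - 1*(-1))/(-4 + 7)*(-26700) = -(2 + 1)/3*(-26700) = -3/3*(-26700) = -1*1*(-26700) = -1*(-26700) = 26700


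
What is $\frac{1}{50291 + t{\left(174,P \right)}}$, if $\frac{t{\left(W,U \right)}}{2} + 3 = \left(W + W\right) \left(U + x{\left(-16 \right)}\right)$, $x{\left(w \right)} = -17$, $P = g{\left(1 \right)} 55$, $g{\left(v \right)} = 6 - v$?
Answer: $\frac{1}{229853} \approx 4.3506 \cdot 10^{-6}$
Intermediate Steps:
$P = 275$ ($P = \left(6 - 1\right) 55 = 5 \cdot 55 = 275$)
$t{\left(W,U \right)} = -6 + 4 W \left(-17 + U\right)$ ($t{\left(W,U \right)} = -6 + 2 \left(W + W\right) \left(U - 17\right) = -6 + 2 \cdot 2 W \left(-17 + U\right) = -6 + 4 W \left(-17 + U\right)$)
$\frac{1}{50291 + t{\left(174,P \right)}} = \frac{1}{50291 - \left(11838 - 191400\right)} = \frac{1}{50291 - -179562} = \frac{1}{50291 + 179562} = \frac{1}{229853}$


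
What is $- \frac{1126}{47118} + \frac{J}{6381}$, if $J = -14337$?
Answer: $- \frac{37928654}{16703331} \approx -2.2707$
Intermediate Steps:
$- \frac{1126}{47118} + \frac{J}{6381} = - \frac{1126}{47118} - \frac{14337}{6381} = \left(-1126\right) \frac{1}{47118} - \frac{1593}{709} = - \frac{563}{23559} - \frac{1593}{709} = - \frac{37928654}{16703331}$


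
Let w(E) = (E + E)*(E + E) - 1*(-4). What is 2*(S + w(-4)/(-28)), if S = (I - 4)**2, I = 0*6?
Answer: 190/7 ≈ 27.143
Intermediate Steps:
I = 0
S = 16 (S = (0 - 4)**2 = (-4)**2 = 16)
w(E) = 4 + 4*E**2 (w(E) = (2*E)*(2*E) + 4 = 4*E**2 + 4 = 4 + 4*E**2)
2*(S + w(-4)/(-28)) = 2*(16 + (4 + 4*(-4)**2)/(-28)) = 2*(16 + (4 + 4*16)*(-1/28)) = 2*(16 + (4 + 64)*(-1/28)) = 2*(16 + 68*(-1/28)) = 2*(16 - 17/7) = 2*(95/7) = 190/7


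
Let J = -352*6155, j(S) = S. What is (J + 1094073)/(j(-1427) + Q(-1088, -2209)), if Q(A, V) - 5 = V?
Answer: 1072487/3631 ≈ 295.37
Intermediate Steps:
Q(A, V) = 5 + V
J = -2166560
(J + 1094073)/(j(-1427) + Q(-1088, -2209)) = (-2166560 + 1094073)/(-1427 + (5 - 2209)) = -1072487/(-1427 - 2204) = -1072487/(-3631) = -1072487*(-1/3631) = 1072487/3631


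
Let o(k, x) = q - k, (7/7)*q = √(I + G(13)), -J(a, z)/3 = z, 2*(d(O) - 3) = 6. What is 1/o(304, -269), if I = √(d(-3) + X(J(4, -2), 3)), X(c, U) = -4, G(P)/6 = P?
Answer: -1/(304 - √(78 + √2)) ≈ -0.0033888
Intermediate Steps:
d(O) = 6 (d(O) = 3 + (½)*6 = 3 + 3 = 6)
G(P) = 6*P
J(a, z) = -3*z
I = √2 (I = √(6 - 4) = √2 ≈ 1.4142)
q = √(78 + √2) (q = √(√2 + 6*13) = √(√2 + 78) = √(78 + √2) ≈ 8.9115)
o(k, x) = √(78 + √2) - k
1/o(304, -269) = 1/(√(78 + √2) - 1*304) = 1/(√(78 + √2) - 304) = 1/(-304 + √(78 + √2))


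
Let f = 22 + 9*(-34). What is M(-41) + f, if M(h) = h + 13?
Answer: -312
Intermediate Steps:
f = -284 (f = 22 - 306 = -284)
M(h) = 13 + h
M(-41) + f = (13 - 41) - 284 = -28 - 284 = -312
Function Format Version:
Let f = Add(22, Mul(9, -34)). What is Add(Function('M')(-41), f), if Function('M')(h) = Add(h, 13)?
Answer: -312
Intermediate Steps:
f = -284 (f = Add(22, -306) = -284)
Function('M')(h) = Add(13, h)
Add(Function('M')(-41), f) = Add(Add(13, -41), -284) = Add(-28, -284) = -312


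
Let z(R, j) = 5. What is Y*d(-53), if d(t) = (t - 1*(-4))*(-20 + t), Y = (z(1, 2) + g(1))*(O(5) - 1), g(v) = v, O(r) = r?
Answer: 85848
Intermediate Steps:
Y = 24 (Y = (5 + 1)*(5 - 1) = 6*4 = 24)
d(t) = (-20 + t)*(4 + t) (d(t) = (t + 4)*(-20 + t) = (4 + t)*(-20 + t) = (-20 + t)*(4 + t))
Y*d(-53) = 24*(-80 + (-53)**2 - 16*(-53)) = 24*(-80 + 2809 + 848) = 24*3577 = 85848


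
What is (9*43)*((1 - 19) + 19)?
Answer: 387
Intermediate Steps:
(9*43)*((1 - 19) + 19) = 387*(-18 + 19) = 387*1 = 387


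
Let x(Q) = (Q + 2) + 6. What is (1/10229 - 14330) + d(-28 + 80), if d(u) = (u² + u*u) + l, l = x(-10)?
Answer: -91283595/10229 ≈ -8924.0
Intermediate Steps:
x(Q) = 8 + Q (x(Q) = (2 + Q) + 6 = 8 + Q)
l = -2 (l = 8 - 10 = -2)
d(u) = -2 + 2*u² (d(u) = (u² + u*u) - 2 = (u² + u²) - 2 = 2*u² - 2 = -2 + 2*u²)
(1/10229 - 14330) + d(-28 + 80) = (1/10229 - 14330) + (-2 + 2*(-28 + 80)²) = (1/10229 - 14330) + (-2 + 2*52²) = -146581569/10229 + (-2 + 2*2704) = -146581569/10229 + (-2 + 5408) = -146581569/10229 + 5406 = -91283595/10229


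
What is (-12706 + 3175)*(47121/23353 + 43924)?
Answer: -9776940716583/23353 ≈ -4.1866e+8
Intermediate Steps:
(-12706 + 3175)*(47121/23353 + 43924) = -9531*(47121*(1/23353) + 43924) = -9531*(47121/23353 + 43924) = -9531*1025804293/23353 = -9776940716583/23353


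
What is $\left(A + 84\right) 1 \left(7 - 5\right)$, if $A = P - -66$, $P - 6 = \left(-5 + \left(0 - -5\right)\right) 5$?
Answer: $312$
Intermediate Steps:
$P = 6$ ($P = 6 + \left(-5 + \left(0 - -5\right)\right) 5 = 6 + \left(-5 + \left(0 + 5\right)\right) 5 = 6 + \left(-5 + 5\right) 5 = 6 + 0 \cdot 5 = 6 + 0 = 6$)
$A = 72$ ($A = 6 - -66 = 6 + 66 = 72$)
$\left(A + 84\right) 1 \left(7 - 5\right) = \left(72 + 84\right) 1 \left(7 - 5\right) = 156 \cdot 1 \cdot 2 = 156 \cdot 2 = 312$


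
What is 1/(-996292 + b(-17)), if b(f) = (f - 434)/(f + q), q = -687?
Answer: -64/63762647 ≈ -1.0037e-6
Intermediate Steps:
b(f) = (-434 + f)/(-687 + f) (b(f) = (f - 434)/(f - 687) = (-434 + f)/(-687 + f))
1/(-996292 + b(-17)) = 1/(-996292 + (-434 - 17)/(-687 - 17)) = 1/(-996292 - 451/(-704)) = 1/(-996292 - 1/704*(-451)) = 1/(-996292 + 41/64) = 1/(-63762647/64) = -64/63762647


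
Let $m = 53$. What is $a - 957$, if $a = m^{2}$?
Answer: $1852$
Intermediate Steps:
$a = 2809$ ($a = 53^{2} = 2809$)
$a - 957 = 2809 - 957 = 1852$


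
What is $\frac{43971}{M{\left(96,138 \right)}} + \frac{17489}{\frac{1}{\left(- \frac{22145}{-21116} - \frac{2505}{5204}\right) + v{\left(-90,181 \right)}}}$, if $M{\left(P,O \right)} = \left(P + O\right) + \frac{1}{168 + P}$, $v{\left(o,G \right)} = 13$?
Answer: $\frac{201507037113196589}{848566277366} \approx 2.3747 \cdot 10^{5}$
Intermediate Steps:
$M{\left(P,O \right)} = O + P + \frac{1}{168 + P}$ ($M{\left(P,O \right)} = \left(O + P\right) + \frac{1}{168 + P} = O + P + \frac{1}{168 + P}$)
$\frac{43971}{M{\left(96,138 \right)}} + \frac{17489}{\frac{1}{\left(- \frac{22145}{-21116} - \frac{2505}{5204}\right) + v{\left(-90,181 \right)}}} = \frac{43971}{\frac{1}{168 + 96} \left(1 + 96^{2} + 168 \cdot 138 + 168 \cdot 96 + 138 \cdot 96\right)} + \frac{17489}{\frac{1}{\left(- \frac{22145}{-21116} - \frac{2505}{5204}\right) + 13}} = \frac{43971}{\frac{1}{264} \left(1 + 9216 + 23184 + 16128 + 13248\right)} + \frac{17489}{\frac{1}{\left(\left(-22145\right) \left(- \frac{1}{21116}\right) - \frac{2505}{5204}\right) + 13}} = \frac{43971}{\frac{1}{264} \cdot 61777} + \frac{17489}{\frac{1}{\left(\frac{22145}{21116} - \frac{2505}{5204}\right) + 13}} = \frac{43971}{\frac{61777}{264}} + \frac{17489}{\frac{1}{\frac{7793375}{13735958} + 13}} = 43971 \cdot \frac{264}{61777} + \frac{17489}{\frac{1}{\frac{186360829}{13735958}}} = \frac{11608344}{61777} + \frac{17489}{\frac{13735958}{186360829}} = \frac{11608344}{61777} + 17489 \cdot \frac{186360829}{13735958} = \frac{11608344}{61777} + \frac{3259264538381}{13735958} = \frac{201507037113196589}{848566277366}$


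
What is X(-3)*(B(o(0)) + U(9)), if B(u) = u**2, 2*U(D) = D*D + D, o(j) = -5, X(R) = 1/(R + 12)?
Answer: 70/9 ≈ 7.7778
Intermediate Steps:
X(R) = 1/(12 + R)
U(D) = D/2 + D**2/2 (U(D) = (D*D + D)/2 = (D**2 + D)/2 = (D + D**2)/2 = D/2 + D**2/2)
X(-3)*(B(o(0)) + U(9)) = ((-5)**2 + (1/2)*9*(1 + 9))/(12 - 3) = (25 + (1/2)*9*10)/9 = (25 + 45)/9 = (1/9)*70 = 70/9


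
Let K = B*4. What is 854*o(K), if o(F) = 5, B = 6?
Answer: 4270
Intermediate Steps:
K = 24 (K = 6*4 = 24)
854*o(K) = 854*5 = 4270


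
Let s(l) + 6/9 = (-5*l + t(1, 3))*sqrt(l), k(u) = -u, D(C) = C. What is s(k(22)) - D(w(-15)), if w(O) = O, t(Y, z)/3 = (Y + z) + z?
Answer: 43/3 + 131*I*sqrt(22) ≈ 14.333 + 614.44*I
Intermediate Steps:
t(Y, z) = 3*Y + 6*z (t(Y, z) = 3*((Y + z) + z) = 3*(Y + 2*z) = 3*Y + 6*z)
s(l) = -2/3 + sqrt(l)*(21 - 5*l) (s(l) = -2/3 + (-5*l + (3*1 + 6*3))*sqrt(l) = -2/3 + (-5*l + (3 + 18))*sqrt(l) = -2/3 + (-5*l + 21)*sqrt(l) = -2/3 + (21 - 5*l)*sqrt(l) = -2/3 + sqrt(l)*(21 - 5*l))
s(k(22)) - D(w(-15)) = (-2/3 - 5*(-22*I*sqrt(22)) + 21*sqrt(-1*22)) - 1*(-15) = (-2/3 - (-110)*I*sqrt(22) + 21*sqrt(-22)) + 15 = (-2/3 - (-110)*I*sqrt(22) + 21*(I*sqrt(22))) + 15 = (-2/3 + 110*I*sqrt(22) + 21*I*sqrt(22)) + 15 = (-2/3 + 131*I*sqrt(22)) + 15 = 43/3 + 131*I*sqrt(22)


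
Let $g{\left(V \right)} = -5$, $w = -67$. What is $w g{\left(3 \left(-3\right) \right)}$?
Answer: $335$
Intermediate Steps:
$w g{\left(3 \left(-3\right) \right)} = \left(-67\right) \left(-5\right) = 335$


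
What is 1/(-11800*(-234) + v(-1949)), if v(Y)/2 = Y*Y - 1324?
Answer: 1/10355754 ≈ 9.6565e-8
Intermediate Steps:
v(Y) = -2648 + 2*Y² (v(Y) = 2*(Y*Y - 1324) = 2*(Y² - 1324) = 2*(-1324 + Y²) = -2648 + 2*Y²)
1/(-11800*(-234) + v(-1949)) = 1/(-11800*(-234) + (-2648 + 2*(-1949)²)) = 1/(2761200 + (-2648 + 2*3798601)) = 1/(2761200 + (-2648 + 7597202)) = 1/(2761200 + 7594554) = 1/10355754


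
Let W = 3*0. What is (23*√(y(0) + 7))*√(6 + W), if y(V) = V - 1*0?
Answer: 23*√42 ≈ 149.06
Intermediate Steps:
y(V) = V (y(V) = V + 0 = V)
W = 0
(23*√(y(0) + 7))*√(6 + W) = (23*√(0 + 7))*√(6 + 0) = (23*√7)*√6 = 23*√42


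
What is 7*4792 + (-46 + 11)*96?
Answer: 30184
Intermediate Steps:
7*4792 + (-46 + 11)*96 = 33544 - 35*96 = 33544 - 3360 = 30184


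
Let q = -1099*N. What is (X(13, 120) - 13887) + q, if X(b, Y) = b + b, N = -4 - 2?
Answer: -7267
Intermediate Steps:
N = -6
q = 6594 (q = -1099*(-6) = 6594)
X(b, Y) = 2*b
(X(13, 120) - 13887) + q = (2*13 - 13887) + 6594 = (26 - 13887) + 6594 = -13861 + 6594 = -7267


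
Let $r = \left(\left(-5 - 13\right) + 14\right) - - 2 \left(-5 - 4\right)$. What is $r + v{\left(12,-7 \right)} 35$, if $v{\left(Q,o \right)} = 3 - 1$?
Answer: $48$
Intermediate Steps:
$v{\left(Q,o \right)} = 2$
$r = -22$ ($r = \left(-18 + 14\right) - \left(-2\right) \left(-9\right) = -4 - 18 = -22$)
$r + v{\left(12,-7 \right)} 35 = -22 + 2 \cdot 35 = -22 + 70 = 48$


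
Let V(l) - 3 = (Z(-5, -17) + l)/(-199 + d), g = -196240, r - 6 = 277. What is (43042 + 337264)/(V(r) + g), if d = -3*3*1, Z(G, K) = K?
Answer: -500656/258339 ≈ -1.9380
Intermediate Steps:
r = 283 (r = 6 + 277 = 283)
d = -9 (d = -9*1 = -9)
V(l) = 641/208 - l/208 (V(l) = 3 + (-17 + l)/(-199 - 9) = 3 + (-17 + l)/(-208) = 3 + (-17 + l)*(-1/208) = 3 + (17/208 - l/208) = 641/208 - l/208)
(43042 + 337264)/(V(r) + g) = (43042 + 337264)/((641/208 - 1/208*283) - 196240) = 380306/((641/208 - 283/208) - 196240) = 380306/(179/104 - 196240) = 380306/(-20408781/104) = 380306*(-104/20408781) = -500656/258339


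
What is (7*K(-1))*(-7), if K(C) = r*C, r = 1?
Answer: 49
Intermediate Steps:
K(C) = C (K(C) = 1*C = C)
(7*K(-1))*(-7) = (7*(-1))*(-7) = -7*(-7) = 49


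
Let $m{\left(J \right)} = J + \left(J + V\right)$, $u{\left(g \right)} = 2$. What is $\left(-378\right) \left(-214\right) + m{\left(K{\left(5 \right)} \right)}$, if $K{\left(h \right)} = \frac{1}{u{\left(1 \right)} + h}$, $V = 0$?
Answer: $\frac{566246}{7} \approx 80892.0$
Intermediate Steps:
$K{\left(h \right)} = \frac{1}{2 + h}$
$m{\left(J \right)} = 2 J$ ($m{\left(J \right)} = J + \left(J + 0\right) = J + J = 2 J$)
$\left(-378\right) \left(-214\right) + m{\left(K{\left(5 \right)} \right)} = \left(-378\right) \left(-214\right) + \frac{2}{2 + 5} = 80892 + \frac{2}{7} = \frac{566246}{7}$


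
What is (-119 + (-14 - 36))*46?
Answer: -7774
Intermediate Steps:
(-119 + (-14 - 36))*46 = (-119 - 50)*46 = -169*46 = -7774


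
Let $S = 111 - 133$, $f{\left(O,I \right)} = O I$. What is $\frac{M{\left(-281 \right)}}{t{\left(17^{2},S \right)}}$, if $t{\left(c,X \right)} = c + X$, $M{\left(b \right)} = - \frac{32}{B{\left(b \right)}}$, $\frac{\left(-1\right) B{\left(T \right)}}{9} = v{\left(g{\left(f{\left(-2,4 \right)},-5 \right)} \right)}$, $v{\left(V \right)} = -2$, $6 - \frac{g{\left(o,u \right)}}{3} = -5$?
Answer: $- \frac{16}{2403} \approx -0.0066583$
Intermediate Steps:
$f{\left(O,I \right)} = I O$
$g{\left(o,u \right)} = 33$ ($g{\left(o,u \right)} = 18 - -15 = 18 + 15 = 33$)
$B{\left(T \right)} = 18$ ($B{\left(T \right)} = \left(-9\right) \left(-2\right) = 18$)
$M{\left(b \right)} = - \frac{16}{9}$ ($M{\left(b \right)} = - \frac{32}{18} = \left(-32\right) \frac{1}{18} = - \frac{16}{9}$)
$S = -22$ ($S = 111 - 133 = -22$)
$t{\left(c,X \right)} = X + c$
$\frac{M{\left(-281 \right)}}{t{\left(17^{2},S \right)}} = - \frac{16}{9 \left(-22 + 17^{2}\right)} = - \frac{16}{9 \left(-22 + 289\right)} = - \frac{16}{9 \cdot 267} = \left(- \frac{16}{9}\right) \frac{1}{267} = - \frac{16}{2403}$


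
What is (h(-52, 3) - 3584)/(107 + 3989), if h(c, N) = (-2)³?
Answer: -449/512 ≈ -0.87695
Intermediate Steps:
h(c, N) = -8
(h(-52, 3) - 3584)/(107 + 3989) = (-8 - 3584)/(107 + 3989) = -3592/4096 = -3592*1/4096 = -449/512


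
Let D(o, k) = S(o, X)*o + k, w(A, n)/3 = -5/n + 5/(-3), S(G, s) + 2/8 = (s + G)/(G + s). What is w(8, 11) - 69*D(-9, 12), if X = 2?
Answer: -16219/44 ≈ -368.61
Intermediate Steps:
S(G, s) = 3/4 (S(G, s) = -1/4 + (s + G)/(G + s) = -1/4 + (G + s)/(G + s) = -1/4 + 1 = 3/4)
w(A, n) = -5 - 15/n (w(A, n) = 3*(-5/n + 5/(-3)) = 3*(-5/n + 5*(-1/3)) = 3*(-5/n - 5/3) = 3*(-5/3 - 5/n) = -5 - 15/n)
D(o, k) = k + 3*o/4 (D(o, k) = 3*o/4 + k = k + 3*o/4)
w(8, 11) - 69*D(-9, 12) = (-5 - 15/11) - 69*(12 + (3/4)*(-9)) = (-5 - 15*1/11) - 69*(12 - 27/4) = (-5 - 15/11) - 69*21/4 = -70/11 - 1449/4 = -16219/44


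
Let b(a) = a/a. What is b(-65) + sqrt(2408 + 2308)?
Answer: 1 + 6*sqrt(131) ≈ 69.673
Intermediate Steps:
b(a) = 1
b(-65) + sqrt(2408 + 2308) = 1 + sqrt(2408 + 2308) = 1 + sqrt(4716) = 1 + 6*sqrt(131)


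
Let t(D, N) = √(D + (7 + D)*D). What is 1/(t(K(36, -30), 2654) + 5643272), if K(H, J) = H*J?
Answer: 705409/3980814713528 - 3*√2010/3980814713528 ≈ 1.7717e-7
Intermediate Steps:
t(D, N) = √(D + D*(7 + D))
1/(t(K(36, -30), 2654) + 5643272) = 1/(√((36*(-30))*(8 + 36*(-30))) + 5643272) = 1/(√(-1080*(8 - 1080)) + 5643272) = 1/(√(-1080*(-1072)) + 5643272) = 1/(√1157760 + 5643272) = 1/(24*√2010 + 5643272) = 1/(5643272 + 24*√2010)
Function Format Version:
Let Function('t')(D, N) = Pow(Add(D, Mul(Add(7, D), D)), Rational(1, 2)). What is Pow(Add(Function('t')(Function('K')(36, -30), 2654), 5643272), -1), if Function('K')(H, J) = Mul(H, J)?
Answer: Add(Rational(705409, 3980814713528), Mul(Rational(-3, 3980814713528), Pow(2010, Rational(1, 2)))) ≈ 1.7717e-7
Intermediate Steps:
Function('t')(D, N) = Pow(Add(D, Mul(D, Add(7, D))), Rational(1, 2))
Pow(Add(Function('t')(Function('K')(36, -30), 2654), 5643272), -1) = Pow(Add(Pow(Mul(Mul(36, -30), Add(8, Mul(36, -30))), Rational(1, 2)), 5643272), -1) = Pow(Add(Pow(Mul(-1080, Add(8, -1080)), Rational(1, 2)), 5643272), -1) = Pow(Add(Pow(Mul(-1080, -1072), Rational(1, 2)), 5643272), -1) = Pow(Add(Pow(1157760, Rational(1, 2)), 5643272), -1) = Pow(Add(Mul(24, Pow(2010, Rational(1, 2))), 5643272), -1) = Pow(Add(5643272, Mul(24, Pow(2010, Rational(1, 2)))), -1)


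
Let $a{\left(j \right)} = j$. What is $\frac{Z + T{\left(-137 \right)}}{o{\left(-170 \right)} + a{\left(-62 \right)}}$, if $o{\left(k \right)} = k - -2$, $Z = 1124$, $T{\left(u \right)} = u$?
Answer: $- \frac{987}{230} \approx -4.2913$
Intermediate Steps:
$o{\left(k \right)} = 2 + k$ ($o{\left(k \right)} = k + 2 = 2 + k$)
$\frac{Z + T{\left(-137 \right)}}{o{\left(-170 \right)} + a{\left(-62 \right)}} = \frac{1124 - 137}{\left(2 - 170\right) - 62} = \frac{987}{-168 - 62} = \frac{987}{-230} = 987 \left(- \frac{1}{230}\right) = - \frac{987}{230}$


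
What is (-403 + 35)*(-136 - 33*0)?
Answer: 50048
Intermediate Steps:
(-403 + 35)*(-136 - 33*0) = -368*(-136 - 1*0) = -368*(-136 + 0) = -368*(-136) = 50048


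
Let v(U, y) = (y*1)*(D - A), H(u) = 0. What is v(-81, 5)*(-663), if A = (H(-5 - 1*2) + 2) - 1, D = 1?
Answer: 0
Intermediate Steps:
A = 1 (A = (0 + 2) - 1 = 2 - 1 = 1)
v(U, y) = 0 (v(U, y) = (y*1)*(1 - 1*1) = y*(1 - 1) = y*0 = 0)
v(-81, 5)*(-663) = 0*(-663) = 0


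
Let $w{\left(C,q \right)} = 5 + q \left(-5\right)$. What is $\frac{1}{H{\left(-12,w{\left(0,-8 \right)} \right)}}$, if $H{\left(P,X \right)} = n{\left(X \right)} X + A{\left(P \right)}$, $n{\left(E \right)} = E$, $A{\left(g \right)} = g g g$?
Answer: $\frac{1}{297} \approx 0.003367$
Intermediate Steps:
$w{\left(C,q \right)} = 5 - 5 q$
$A{\left(g \right)} = g^{3}$ ($A{\left(g \right)} = g^{2} g = g^{3}$)
$H{\left(P,X \right)} = P^{3} + X^{2}$ ($H{\left(P,X \right)} = X X + P^{3} = X^{2} + P^{3} = P^{3} + X^{2}$)
$\frac{1}{H{\left(-12,w{\left(0,-8 \right)} \right)}} = \frac{1}{\left(-12\right)^{3} + \left(5 - -40\right)^{2}} = \frac{1}{-1728 + \left(5 + 40\right)^{2}} = \frac{1}{-1728 + 45^{2}} = \frac{1}{-1728 + 2025} = \frac{1}{297}$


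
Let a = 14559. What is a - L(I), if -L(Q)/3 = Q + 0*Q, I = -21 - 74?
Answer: 14274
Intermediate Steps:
I = -95
L(Q) = -3*Q (L(Q) = -3*(Q + 0*Q) = -3*(Q + 0) = -3*Q)
a - L(I) = 14559 - (-3)*(-95) = 14559 - 1*285 = 14559 - 285 = 14274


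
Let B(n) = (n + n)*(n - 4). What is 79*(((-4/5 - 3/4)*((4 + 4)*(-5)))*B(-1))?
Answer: 48980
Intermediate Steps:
B(n) = 2*n*(-4 + n) (B(n) = (2*n)*(-4 + n) = 2*n*(-4 + n))
79*(((-4/5 - 3/4)*((4 + 4)*(-5)))*B(-1)) = 79*(((-4/5 - 3/4)*((4 + 4)*(-5)))*(2*(-1)*(-4 - 1))) = 79*(((-4*⅕ - 3*¼)*(8*(-5)))*(2*(-1)*(-5))) = 79*(((-⅘ - ¾)*(-40))*10) = 79*(-31/20*(-40)*10) = 79*(62*10) = 79*620 = 48980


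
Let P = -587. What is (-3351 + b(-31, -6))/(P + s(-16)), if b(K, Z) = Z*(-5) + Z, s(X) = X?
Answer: 1109/201 ≈ 5.5174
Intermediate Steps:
b(K, Z) = -4*Z (b(K, Z) = -5*Z + Z = -4*Z)
(-3351 + b(-31, -6))/(P + s(-16)) = (-3351 - 4*(-6))/(-587 - 16) = (-3351 + 24)/(-603) = -3327*(-1/603) = 1109/201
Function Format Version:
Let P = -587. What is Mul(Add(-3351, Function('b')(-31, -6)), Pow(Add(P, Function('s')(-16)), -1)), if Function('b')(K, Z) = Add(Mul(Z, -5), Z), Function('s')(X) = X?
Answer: Rational(1109, 201) ≈ 5.5174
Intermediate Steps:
Function('b')(K, Z) = Mul(-4, Z) (Function('b')(K, Z) = Add(Mul(-5, Z), Z) = Mul(-4, Z))
Mul(Add(-3351, Function('b')(-31, -6)), Pow(Add(P, Function('s')(-16)), -1)) = Mul(Add(-3351, Mul(-4, -6)), Pow(Add(-587, -16), -1)) = Mul(Add(-3351, 24), Pow(-603, -1)) = Mul(-3327, Rational(-1, 603)) = Rational(1109, 201)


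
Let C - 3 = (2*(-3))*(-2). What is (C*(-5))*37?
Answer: -2775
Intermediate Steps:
C = 15 (C = 3 + (2*(-3))*(-2) = 3 - 6*(-2) = 3 + 12 = 15)
(C*(-5))*37 = (15*(-5))*37 = -75*37 = -2775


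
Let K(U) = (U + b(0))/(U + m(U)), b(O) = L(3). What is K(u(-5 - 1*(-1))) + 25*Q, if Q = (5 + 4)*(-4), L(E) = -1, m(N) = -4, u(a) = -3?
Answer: -6296/7 ≈ -899.43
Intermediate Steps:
b(O) = -1
Q = -36 (Q = 9*(-4) = -36)
K(U) = (-1 + U)/(-4 + U) (K(U) = (U - 1)/(U - 4) = (-1 + U)/(-4 + U))
K(u(-5 - 1*(-1))) + 25*Q = (-1 - 3)/(-4 - 3) + 25*(-36) = -4/(-7) - 900 = -1/7*(-4) - 900 = 4/7 - 900 = -6296/7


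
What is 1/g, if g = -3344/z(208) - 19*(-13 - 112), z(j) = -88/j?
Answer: 1/10279 ≈ 9.7286e-5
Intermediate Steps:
g = 10279 (g = -3344/((-88/208)) - 19*(-13 - 112) = -3344/((-88*1/208)) - 19*(-125) = -3344/(-11/26) - 1*(-2375) = -3344*(-26/11) + 2375 = 7904 + 2375 = 10279)
1/g = 1/10279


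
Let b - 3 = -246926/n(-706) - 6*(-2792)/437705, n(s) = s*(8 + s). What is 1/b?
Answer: 107847885770/273630877183 ≈ 0.39414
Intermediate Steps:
b = 273630877183/107847885770 (b = 3 + (-246926*(-1/(706*(8 - 706))) - 6*(-2792)/437705) = 3 + (-246926/((-706*(-698))) + 16752*(1/437705)) = 3 + (-246926/492788 + 16752/437705) = 3 + (-246926*1/492788 + 16752/437705) = 3 + (-123463/246394 + 16752/437705) = 3 - 49912780127/107847885770 = 273630877183/107847885770 ≈ 2.5372)
1/b = 1/(273630877183/107847885770) = 107847885770/273630877183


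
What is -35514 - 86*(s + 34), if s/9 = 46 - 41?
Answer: -42308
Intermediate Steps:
s = 45 (s = 9*(46 - 41) = 9*5 = 45)
-35514 - 86*(s + 34) = -35514 - 86*(45 + 34) = -35514 - 86*79 = -35514 - 1*6794 = -35514 - 6794 = -42308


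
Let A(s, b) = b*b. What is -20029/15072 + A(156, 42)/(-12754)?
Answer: -20145491/13730592 ≈ -1.4672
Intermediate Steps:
A(s, b) = b²
-20029/15072 + A(156, 42)/(-12754) = -20029/15072 + 42²/(-12754) = -20029*1/15072 + 1764*(-1/12754) = -20029/15072 - 126/911 = -20145491/13730592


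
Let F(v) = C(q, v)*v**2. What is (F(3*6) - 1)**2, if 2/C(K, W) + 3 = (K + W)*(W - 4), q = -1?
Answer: 170569/55225 ≈ 3.0886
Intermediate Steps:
C(K, W) = 2/(-3 + (-4 + W)*(K + W)) (C(K, W) = 2/(-3 + (K + W)*(W - 4)) = 2/(-3 + (K + W)*(-4 + W)) = 2/(-3 + (-4 + W)*(K + W)))
F(v) = 2*v**2/(1 + v**2 - 5*v) (F(v) = (2/(-3 + v**2 - 4*(-1) - 4*v - v))*v**2 = (2/(-3 + v**2 + 4 - 4*v - v))*v**2 = (2/(1 + v**2 - 5*v))*v**2 = 2*v**2/(1 + v**2 - 5*v))
(F(3*6) - 1)**2 = (2*(3*6)**2/(1 + (3*6)**2 - 15*6) - 1)**2 = (2*18**2/(1 + 18**2 - 5*18) - 1)**2 = (2*324/(1 + 324 - 90) - 1)**2 = (2*324/235 - 1)**2 = (2*324*(1/235) - 1)**2 = (648/235 - 1)**2 = (413/235)**2 = 170569/55225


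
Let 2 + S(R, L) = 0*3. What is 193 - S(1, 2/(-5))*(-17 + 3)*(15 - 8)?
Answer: -3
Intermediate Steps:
S(R, L) = -2 (S(R, L) = -2 + 0*3 = -2 + 0 = -2)
193 - S(1, 2/(-5))*(-17 + 3)*(15 - 8) = 193 - (-2)*(-17 + 3)*(15 - 8) = 193 - (-2)*(-14*7) = 193 - (-2)*(-98) = 193 - 1*196 = 193 - 196 = -3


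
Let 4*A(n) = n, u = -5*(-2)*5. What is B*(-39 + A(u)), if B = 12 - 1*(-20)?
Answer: -848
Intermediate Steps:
B = 32 (B = 12 + 20 = 32)
u = 50 (u = 10*5 = 50)
A(n) = n/4
B*(-39 + A(u)) = 32*(-39 + (¼)*50) = 32*(-39 + 25/2) = 32*(-53/2) = -848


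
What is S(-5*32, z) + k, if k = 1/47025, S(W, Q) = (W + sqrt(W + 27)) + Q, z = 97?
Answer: -2962574/47025 + I*sqrt(133) ≈ -63.0 + 11.533*I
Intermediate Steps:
S(W, Q) = Q + W + sqrt(27 + W) (S(W, Q) = (W + sqrt(27 + W)) + Q = Q + W + sqrt(27 + W))
k = 1/47025 ≈ 2.1265e-5
S(-5*32, z) + k = (97 - 5*32 + sqrt(27 - 5*32)) + 1/47025 = (97 - 160 + sqrt(27 - 160)) + 1/47025 = (97 - 160 + sqrt(-133)) + 1/47025 = (97 - 160 + I*sqrt(133)) + 1/47025 = (-63 + I*sqrt(133)) + 1/47025 = -2962574/47025 + I*sqrt(133)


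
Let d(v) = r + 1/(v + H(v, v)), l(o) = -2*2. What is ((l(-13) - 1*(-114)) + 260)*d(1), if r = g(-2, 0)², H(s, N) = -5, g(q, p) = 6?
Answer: 26455/2 ≈ 13228.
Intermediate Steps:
l(o) = -4
r = 36 (r = 6² = 36)
d(v) = 36 + 1/(-5 + v) (d(v) = 36 + 1/(v - 5) = 36 + 1/(-5 + v))
((l(-13) - 1*(-114)) + 260)*d(1) = ((-4 - 1*(-114)) + 260)*((-179 + 36*1)/(-5 + 1)) = ((-4 + 114) + 260)*((-179 + 36)/(-4)) = (110 + 260)*(-¼*(-143)) = 370*(143/4) = 26455/2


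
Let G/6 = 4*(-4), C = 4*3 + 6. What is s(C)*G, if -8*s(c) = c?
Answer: 216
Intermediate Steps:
C = 18 (C = 12 + 6 = 18)
s(c) = -c/8
G = -96 (G = 6*(4*(-4)) = 6*(-16) = -96)
s(C)*G = -⅛*18*(-96) = -9/4*(-96) = 216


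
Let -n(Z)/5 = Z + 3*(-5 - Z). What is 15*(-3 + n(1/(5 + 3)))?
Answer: 4395/4 ≈ 1098.8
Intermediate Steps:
n(Z) = 75 + 10*Z (n(Z) = -5*(Z + 3*(-5 - Z)) = -5*(Z + (-15 - 3*Z)) = -5*(-15 - 2*Z) = 75 + 10*Z)
15*(-3 + n(1/(5 + 3))) = 15*(-3 + (75 + 10/(5 + 3))) = 15*(-3 + (75 + 10/8)) = 15*(-3 + (75 + 10*(⅛))) = 15*(-3 + (75 + 5/4)) = 15*(-3 + 305/4) = 15*(293/4) = 4395/4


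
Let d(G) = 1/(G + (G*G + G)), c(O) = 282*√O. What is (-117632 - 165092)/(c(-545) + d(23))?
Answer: 162566300*I/(-I + 162150*√545) ≈ -1.1345e-5 + 42.945*I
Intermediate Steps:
d(G) = 1/(G² + 2*G) (d(G) = 1/(G + (G² + G)) = 1/(G + (G + G²)) = 1/(G² + 2*G))
(-117632 - 165092)/(c(-545) + d(23)) = (-117632 - 165092)/(282*√(-545) + 1/(23*(2 + 23))) = -282724/(282*(I*√545) + (1/23)/25) = -282724/(282*I*√545 + (1/23)*(1/25)) = -282724/(282*I*√545 + 1/575) = -282724/(1/575 + 282*I*√545)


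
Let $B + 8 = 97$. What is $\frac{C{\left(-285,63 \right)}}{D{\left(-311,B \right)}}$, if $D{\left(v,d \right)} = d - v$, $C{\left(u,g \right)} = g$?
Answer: $\frac{63}{400} \approx 0.1575$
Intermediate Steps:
$B = 89$ ($B = -8 + 97 = 89$)
$\frac{C{\left(-285,63 \right)}}{D{\left(-311,B \right)}} = \frac{63}{89 - -311} = \frac{63}{89 + 311} = \frac{63}{400}$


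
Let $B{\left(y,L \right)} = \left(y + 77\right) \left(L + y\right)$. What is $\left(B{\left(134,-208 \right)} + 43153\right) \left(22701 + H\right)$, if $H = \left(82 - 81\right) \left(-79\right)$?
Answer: $622987258$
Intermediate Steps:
$B{\left(y,L \right)} = \left(77 + y\right) \left(L + y\right)$
$H = -79$ ($H = 1 \left(-79\right) = -79$)
$\left(B{\left(134,-208 \right)} + 43153\right) \left(22701 + H\right) = \left(\left(134^{2} + 77 \left(-208\right) + 77 \cdot 134 - 27872\right) + 43153\right) \left(22701 - 79\right) = \left(\left(17956 - 16016 + 10318 - 27872\right) + 43153\right) 22622 = \left(-15614 + 43153\right) 22622 = 27539 \cdot 22622 = 622987258$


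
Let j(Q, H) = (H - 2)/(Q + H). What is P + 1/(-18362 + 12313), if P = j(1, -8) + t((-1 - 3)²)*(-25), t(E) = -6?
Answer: 6411933/42343 ≈ 151.43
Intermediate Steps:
j(Q, H) = (-2 + H)/(H + Q)
P = 1060/7 (P = (-2 - 8)/(-8 + 1) - 6*(-25) = -10/(-7) + 150 = -⅐*(-10) + 150 = 10/7 + 150 = 1060/7 ≈ 151.43)
P + 1/(-18362 + 12313) = 1060/7 + 1/(-18362 + 12313) = 1060/7 + 1/(-6049) = 1060/7 - 1/6049 = 6411933/42343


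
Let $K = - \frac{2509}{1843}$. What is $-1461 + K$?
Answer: $- \frac{2695132}{1843} \approx -1462.4$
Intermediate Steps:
$K = - \frac{2509}{1843}$ ($K = \left(-2509\right) \frac{1}{1843} = - \frac{2509}{1843} \approx -1.3614$)
$-1461 + K = -1461 - \frac{2509}{1843} = - \frac{2695132}{1843}$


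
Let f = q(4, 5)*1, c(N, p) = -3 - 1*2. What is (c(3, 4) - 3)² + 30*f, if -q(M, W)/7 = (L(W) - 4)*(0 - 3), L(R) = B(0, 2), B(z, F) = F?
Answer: -1196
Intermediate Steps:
L(R) = 2
c(N, p) = -5 (c(N, p) = -3 - 2 = -5)
q(M, W) = -42 (q(M, W) = -7*(2 - 4)*(0 - 3) = -(-14)*(-3) = -7*6 = -42)
f = -42 (f = -42*1 = -42)
(c(3, 4) - 3)² + 30*f = (-5 - 3)² + 30*(-42) = (-8)² - 1260 = 64 - 1260 = -1196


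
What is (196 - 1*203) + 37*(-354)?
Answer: -13105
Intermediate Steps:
(196 - 1*203) + 37*(-354) = (196 - 203) - 13098 = -7 - 13098 = -13105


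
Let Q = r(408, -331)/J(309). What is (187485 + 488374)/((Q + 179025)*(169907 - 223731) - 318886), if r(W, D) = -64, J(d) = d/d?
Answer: -675859/9632715750 ≈ -7.0163e-5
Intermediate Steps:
J(d) = 1
Q = -64 (Q = -64/1 = -64*1 = -64)
(187485 + 488374)/((Q + 179025)*(169907 - 223731) - 318886) = (187485 + 488374)/((-64 + 179025)*(169907 - 223731) - 318886) = 675859/(178961*(-53824) - 318886) = 675859/(-9632396864 - 318886) = 675859/(-9632715750) = 675859*(-1/9632715750) = -675859/9632715750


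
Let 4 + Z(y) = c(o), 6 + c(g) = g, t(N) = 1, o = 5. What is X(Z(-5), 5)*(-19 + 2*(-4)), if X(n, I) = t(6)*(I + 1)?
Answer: -162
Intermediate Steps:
c(g) = -6 + g
Z(y) = -5 (Z(y) = -4 + (-6 + 5) = -4 - 1 = -5)
X(n, I) = 1 + I (X(n, I) = 1*(I + 1) = 1*(1 + I) = 1 + I)
X(Z(-5), 5)*(-19 + 2*(-4)) = (1 + 5)*(-19 + 2*(-4)) = 6*(-19 - 8) = 6*(-27) = -162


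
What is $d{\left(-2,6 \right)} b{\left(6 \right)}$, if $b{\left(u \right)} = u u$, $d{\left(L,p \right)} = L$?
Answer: $-72$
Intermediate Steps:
$b{\left(u \right)} = u^{2}$
$d{\left(-2,6 \right)} b{\left(6 \right)} = - 2 \cdot 6^{2} = \left(-2\right) 36 = -72$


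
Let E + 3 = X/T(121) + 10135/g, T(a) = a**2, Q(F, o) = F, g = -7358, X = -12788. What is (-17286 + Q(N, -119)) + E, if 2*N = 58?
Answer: -1859636010919/107728478 ≈ -17262.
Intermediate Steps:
N = 29 (N = (1/2)*58 = 29)
E = -565666073/107728478 (E = -3 + (-12788/(121**2) + 10135/(-7358)) = -3 + (-12788/14641 + 10135*(-1/7358)) = -3 + (-12788*1/14641 - 10135/7358) = -3 + (-12788/14641 - 10135/7358) = -3 - 242480639/107728478 = -565666073/107728478 ≈ -5.2508)
(-17286 + Q(N, -119)) + E = (-17286 + 29) - 565666073/107728478 = -17257 - 565666073/107728478 = -1859636010919/107728478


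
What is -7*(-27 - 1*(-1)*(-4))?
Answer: 217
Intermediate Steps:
-7*(-27 - 1*(-1)*(-4)) = -7*(-27 + 1*(-4)) = -7*(-27 - 4) = -7*(-31) = 217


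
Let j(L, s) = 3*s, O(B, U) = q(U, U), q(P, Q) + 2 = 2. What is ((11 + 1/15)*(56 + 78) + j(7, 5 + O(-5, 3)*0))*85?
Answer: 381973/3 ≈ 1.2732e+5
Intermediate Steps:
q(P, Q) = 0 (q(P, Q) = -2 + 2 = 0)
O(B, U) = 0
((11 + 1/15)*(56 + 78) + j(7, 5 + O(-5, 3)*0))*85 = ((11 + 1/15)*(56 + 78) + 3*(5 + 0*0))*85 = ((11 + 1/15)*134 + 3*(5 + 0))*85 = ((166/15)*134 + 3*5)*85 = (22244/15 + 15)*85 = (22469/15)*85 = 381973/3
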